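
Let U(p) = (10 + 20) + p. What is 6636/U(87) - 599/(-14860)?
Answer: 32893681/579540 ≈ 56.758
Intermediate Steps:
U(p) = 30 + p
6636/U(87) - 599/(-14860) = 6636/(30 + 87) - 599/(-14860) = 6636/117 - 599*(-1/14860) = 6636*(1/117) + 599/14860 = 2212/39 + 599/14860 = 32893681/579540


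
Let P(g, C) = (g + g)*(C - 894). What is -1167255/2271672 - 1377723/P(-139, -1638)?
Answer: -9146668723/3701437116 ≈ -2.4711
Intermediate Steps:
P(g, C) = 2*g*(-894 + C) (P(g, C) = (2*g)*(-894 + C) = 2*g*(-894 + C))
-1167255/2271672 - 1377723/P(-139, -1638) = -1167255/2271672 - 1377723*(-1/(278*(-894 - 1638))) = -1167255*1/2271672 - 1377723/(2*(-139)*(-2532)) = -129695/252408 - 1377723/703896 = -129695/252408 - 1377723*1/703896 = -129695/252408 - 459241/234632 = -9146668723/3701437116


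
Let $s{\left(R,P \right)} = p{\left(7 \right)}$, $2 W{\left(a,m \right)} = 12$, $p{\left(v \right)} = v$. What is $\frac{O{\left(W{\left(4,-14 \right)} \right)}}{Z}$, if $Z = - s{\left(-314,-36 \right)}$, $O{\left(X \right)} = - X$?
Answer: $\frac{6}{7} \approx 0.85714$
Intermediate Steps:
$W{\left(a,m \right)} = 6$ ($W{\left(a,m \right)} = \frac{1}{2} \cdot 12 = 6$)
$s{\left(R,P \right)} = 7$
$Z = -7$ ($Z = \left(-1\right) 7 = -7$)
$\frac{O{\left(W{\left(4,-14 \right)} \right)}}{Z} = \frac{\left(-1\right) 6}{-7} = \left(-6\right) \left(- \frac{1}{7}\right) = \frac{6}{7}$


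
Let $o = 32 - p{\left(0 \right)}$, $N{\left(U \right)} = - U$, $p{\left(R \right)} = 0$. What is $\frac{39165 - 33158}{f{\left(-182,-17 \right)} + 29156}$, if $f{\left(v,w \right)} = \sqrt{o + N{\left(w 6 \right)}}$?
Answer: $\frac{87570046}{425036101} - \frac{6007 \sqrt{134}}{850072202} \approx 0.20595$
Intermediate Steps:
$o = 32$ ($o = 32 - 0 = 32 + 0 = 32$)
$f{\left(v,w \right)} = \sqrt{32 - 6 w}$ ($f{\left(v,w \right)} = \sqrt{32 - w 6} = \sqrt{32 - 6 w}$)
$\frac{39165 - 33158}{f{\left(-182,-17 \right)} + 29156} = \frac{39165 - 33158}{\sqrt{32 - -102} + 29156} = \frac{6007}{\sqrt{32 + 102} + 29156} = \frac{6007}{\sqrt{134} + 29156} = \frac{6007}{29156 + \sqrt{134}}$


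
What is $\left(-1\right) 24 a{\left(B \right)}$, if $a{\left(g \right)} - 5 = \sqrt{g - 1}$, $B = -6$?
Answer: $-120 - 24 i \sqrt{7} \approx -120.0 - 63.498 i$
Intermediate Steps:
$a{\left(g \right)} = 5 + \sqrt{-1 + g}$ ($a{\left(g \right)} = 5 + \sqrt{g - 1} = 5 + \sqrt{-1 + g}$)
$\left(-1\right) 24 a{\left(B \right)} = \left(-1\right) 24 \left(5 + \sqrt{-1 - 6}\right) = - 24 \left(5 + \sqrt{-7}\right) = - 24 \left(5 + i \sqrt{7}\right) = -120 - 24 i \sqrt{7}$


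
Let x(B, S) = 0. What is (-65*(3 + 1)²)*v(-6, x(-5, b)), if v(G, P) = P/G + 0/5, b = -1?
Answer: 0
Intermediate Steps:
v(G, P) = P/G (v(G, P) = P/G + 0*(⅕) = P/G + 0 = P/G)
(-65*(3 + 1)²)*v(-6, x(-5, b)) = (-65*(3 + 1)²)*(0/(-6)) = (-65*4²)*(0*(-⅙)) = -65*16*0 = -1040*0 = 0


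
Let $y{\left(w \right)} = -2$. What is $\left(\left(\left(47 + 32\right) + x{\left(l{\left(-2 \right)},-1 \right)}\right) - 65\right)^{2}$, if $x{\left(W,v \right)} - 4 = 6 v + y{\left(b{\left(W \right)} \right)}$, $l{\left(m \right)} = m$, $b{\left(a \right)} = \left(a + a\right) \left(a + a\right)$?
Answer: $100$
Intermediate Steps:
$b{\left(a \right)} = 4 a^{2}$ ($b{\left(a \right)} = 2 a 2 a = 4 a^{2}$)
$x{\left(W,v \right)} = 2 + 6 v$ ($x{\left(W,v \right)} = 4 + \left(6 v - 2\right) = 4 + \left(-2 + 6 v\right) = 2 + 6 v$)
$\left(\left(\left(47 + 32\right) + x{\left(l{\left(-2 \right)},-1 \right)}\right) - 65\right)^{2} = \left(\left(\left(47 + 32\right) + \left(2 + 6 \left(-1\right)\right)\right) - 65\right)^{2} = \left(\left(79 + \left(2 - 6\right)\right) - 65\right)^{2} = \left(\left(79 - 4\right) - 65\right)^{2} = \left(75 - 65\right)^{2} = 10^{2} = 100$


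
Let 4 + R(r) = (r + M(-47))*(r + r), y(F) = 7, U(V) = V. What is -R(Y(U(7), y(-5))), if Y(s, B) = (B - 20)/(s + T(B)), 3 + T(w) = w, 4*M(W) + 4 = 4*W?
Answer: -13582/121 ≈ -112.25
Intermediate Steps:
M(W) = -1 + W (M(W) = -1 + (4*W)/4 = -1 + W)
T(w) = -3 + w
Y(s, B) = (-20 + B)/(-3 + B + s) (Y(s, B) = (B - 20)/(s + (-3 + B)) = (-20 + B)/(-3 + B + s))
R(r) = -4 + 2*r*(-48 + r) (R(r) = -4 + (r + (-1 - 47))*(r + r) = -4 + (r - 48)*(2*r) = -4 + (-48 + r)*(2*r) = -4 + 2*r*(-48 + r))
-R(Y(U(7), y(-5))) = -(-4 - 96*(-20 + 7)/(-3 + 7 + 7) + 2*((-20 + 7)/(-3 + 7 + 7))²) = -(-4 - 96*(-13)/11 + 2*(-13/11)²) = -(-4 - 96*(-13)/11 + 2*((1/11)*(-13))²) = -(-4 - 96*(-13/11) + 2*(-13/11)²) = -(-4 + 1248/11 + 2*(169/121)) = -(-4 + 1248/11 + 338/121) = -1*13582/121 = -13582/121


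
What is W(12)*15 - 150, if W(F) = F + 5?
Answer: 105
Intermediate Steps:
W(F) = 5 + F
W(12)*15 - 150 = (5 + 12)*15 - 150 = 17*15 - 150 = 255 - 150 = 105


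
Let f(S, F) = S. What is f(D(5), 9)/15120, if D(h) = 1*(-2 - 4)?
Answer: -1/2520 ≈ -0.00039683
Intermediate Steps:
D(h) = -6 (D(h) = 1*(-6) = -6)
f(D(5), 9)/15120 = -6/15120 = -6*1/15120 = -1/2520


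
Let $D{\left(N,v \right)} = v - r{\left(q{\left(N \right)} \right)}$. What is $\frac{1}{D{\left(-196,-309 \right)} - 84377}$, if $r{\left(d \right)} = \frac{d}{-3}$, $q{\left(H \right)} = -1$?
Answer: $- \frac{3}{254059} \approx -1.1808 \cdot 10^{-5}$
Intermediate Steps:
$r{\left(d \right)} = - \frac{d}{3}$ ($r{\left(d \right)} = d \left(- \frac{1}{3}\right) = - \frac{d}{3}$)
$D{\left(N,v \right)} = - \frac{1}{3} + v$ ($D{\left(N,v \right)} = v - \left(- \frac{1}{3}\right) \left(-1\right) = v - \frac{1}{3} = - \frac{1}{3} + v$)
$\frac{1}{D{\left(-196,-309 \right)} - 84377} = \frac{1}{\left(- \frac{1}{3} - 309\right) - 84377} = \frac{1}{- \frac{928}{3} - 84377} = \frac{1}{- \frac{254059}{3}} = - \frac{3}{254059}$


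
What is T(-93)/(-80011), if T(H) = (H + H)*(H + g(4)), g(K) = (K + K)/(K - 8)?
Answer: -570/2581 ≈ -0.22084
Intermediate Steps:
g(K) = 2*K/(-8 + K) (g(K) = (2*K)/(-8 + K) = 2*K/(-8 + K))
T(H) = 2*H*(-2 + H) (T(H) = (H + H)*(H + 2*4/(-8 + 4)) = (2*H)*(H + 2*4/(-4)) = (2*H)*(H + 2*4*(-1/4)) = (2*H)*(H - 2) = (2*H)*(-2 + H) = 2*H*(-2 + H))
T(-93)/(-80011) = (2*(-93)*(-2 - 93))/(-80011) = (2*(-93)*(-95))*(-1/80011) = 17670*(-1/80011) = -570/2581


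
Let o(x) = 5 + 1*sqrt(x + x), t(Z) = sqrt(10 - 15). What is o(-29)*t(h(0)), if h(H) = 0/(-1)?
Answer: -sqrt(290) + 5*I*sqrt(5) ≈ -17.029 + 11.18*I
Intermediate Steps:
h(H) = 0 (h(H) = 0*(-1) = 0)
t(Z) = I*sqrt(5) (t(Z) = sqrt(-5) = I*sqrt(5))
o(x) = 5 + sqrt(2)*sqrt(x) (o(x) = 5 + 1*sqrt(2*x) = 5 + 1*(sqrt(2)*sqrt(x)) = 5 + sqrt(2)*sqrt(x))
o(-29)*t(h(0)) = (5 + sqrt(2)*sqrt(-29))*(I*sqrt(5)) = (5 + sqrt(2)*(I*sqrt(29)))*(I*sqrt(5)) = (5 + I*sqrt(58))*(I*sqrt(5)) = I*sqrt(5)*(5 + I*sqrt(58))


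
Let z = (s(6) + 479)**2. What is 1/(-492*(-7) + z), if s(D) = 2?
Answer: 1/234805 ≈ 4.2589e-6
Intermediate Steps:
z = 231361 (z = (2 + 479)**2 = 481**2 = 231361)
1/(-492*(-7) + z) = 1/(-492*(-7) + 231361) = 1/(3444 + 231361) = 1/234805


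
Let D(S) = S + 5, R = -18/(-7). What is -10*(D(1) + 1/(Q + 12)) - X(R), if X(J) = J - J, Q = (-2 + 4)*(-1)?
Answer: -61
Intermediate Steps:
Q = -2 (Q = 2*(-1) = -2)
R = 18/7 (R = -18*(-⅐) = 18/7 ≈ 2.5714)
D(S) = 5 + S
X(J) = 0
-10*(D(1) + 1/(Q + 12)) - X(R) = -10*((5 + 1) + 1/(-2 + 12)) - 1*0 = -10*(6 + 1/10) + 0 = -10*(6 + ⅒) + 0 = -10*61/10 + 0 = -61 + 0 = -61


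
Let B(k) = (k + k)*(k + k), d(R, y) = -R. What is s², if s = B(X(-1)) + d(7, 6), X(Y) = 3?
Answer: 841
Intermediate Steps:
B(k) = 4*k² (B(k) = (2*k)*(2*k) = 4*k²)
s = 29 (s = 4*3² - 1*7 = 4*9 - 7 = 36 - 7 = 29)
s² = 29² = 841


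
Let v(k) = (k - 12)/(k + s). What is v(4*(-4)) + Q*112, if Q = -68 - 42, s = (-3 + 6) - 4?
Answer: -209412/17 ≈ -12318.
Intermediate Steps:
s = -1 (s = 3 - 4 = -1)
v(k) = (-12 + k)/(-1 + k) (v(k) = (k - 12)/(k - 1) = (-12 + k)/(-1 + k))
Q = -110
v(4*(-4)) + Q*112 = (-12 + 4*(-4))/(-1 + 4*(-4)) - 110*112 = (-12 - 16)/(-1 - 16) - 12320 = -28/(-17) - 12320 = -1/17*(-28) - 12320 = 28/17 - 12320 = -209412/17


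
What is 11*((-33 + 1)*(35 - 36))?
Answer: 352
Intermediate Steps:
11*((-33 + 1)*(35 - 36)) = 11*(-32*(-1)) = 11*32 = 352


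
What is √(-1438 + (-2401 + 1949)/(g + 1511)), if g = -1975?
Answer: I*√4834155/58 ≈ 37.908*I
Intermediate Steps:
√(-1438 + (-2401 + 1949)/(g + 1511)) = √(-1438 + (-2401 + 1949)/(-1975 + 1511)) = √(-1438 - 452/(-464)) = √(-1438 - 452*(-1/464)) = √(-1438 + 113/116) = √(-166695/116) = I*√4834155/58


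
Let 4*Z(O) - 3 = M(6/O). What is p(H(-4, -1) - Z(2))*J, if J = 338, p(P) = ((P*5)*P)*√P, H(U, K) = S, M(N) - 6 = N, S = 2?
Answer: 1690*I ≈ 1690.0*I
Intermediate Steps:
M(N) = 6 + N
H(U, K) = 2
Z(O) = 9/4 + 3/(2*O) (Z(O) = ¾ + (6 + 6/O)/4 = ¾ + (3/2 + 3/(2*O)) = 9/4 + 3/(2*O))
p(P) = 5*P^(5/2) (p(P) = ((5*P)*P)*√P = (5*P²)*√P = 5*P^(5/2))
p(H(-4, -1) - Z(2))*J = (5*(2 - 3*(2 + 3*2)/(4*2))^(5/2))*338 = (5*(2 - 3*(2 + 6)/(4*2))^(5/2))*338 = (5*(2 - 3*8/(4*2))^(5/2))*338 = (5*(2 - 1*3)^(5/2))*338 = (5*(2 - 3)^(5/2))*338 = (5*(-1)^(5/2))*338 = (5*I)*338 = 1690*I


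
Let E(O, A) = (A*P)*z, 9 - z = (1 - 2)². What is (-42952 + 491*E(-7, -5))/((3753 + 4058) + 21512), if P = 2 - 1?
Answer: -62592/29323 ≈ -2.1346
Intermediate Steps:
z = 8 (z = 9 - (1 - 2)² = 9 - 1*(-1)² = 9 - 1*1 = 9 - 1 = 8)
P = 1
E(O, A) = 8*A (E(O, A) = (A*1)*8 = A*8 = 8*A)
(-42952 + 491*E(-7, -5))/((3753 + 4058) + 21512) = (-42952 + 491*(8*(-5)))/((3753 + 4058) + 21512) = (-42952 + 491*(-40))/(7811 + 21512) = (-42952 - 19640)/29323 = -62592*1/29323 = -62592/29323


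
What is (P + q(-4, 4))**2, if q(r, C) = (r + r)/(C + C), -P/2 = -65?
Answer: 16641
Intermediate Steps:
P = 130 (P = -2*(-65) = 130)
q(r, C) = r/C (q(r, C) = (2*r)/((2*C)) = (2*r)*(1/(2*C)) = r/C)
(P + q(-4, 4))**2 = (130 - 4/4)**2 = (130 - 4*1/4)**2 = (130 - 1)**2 = 129**2 = 16641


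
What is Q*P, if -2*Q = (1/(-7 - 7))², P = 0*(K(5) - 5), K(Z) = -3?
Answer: 0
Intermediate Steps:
P = 0 (P = 0*(-3 - 5) = 0*(-8) = 0)
Q = -1/392 (Q = -1/(2*(-7 - 7)²) = -(1/(-14))²/2 = -(-1/14)²/2 = -½*1/196 = -1/392 ≈ -0.0025510)
Q*P = -1/392*0 = 0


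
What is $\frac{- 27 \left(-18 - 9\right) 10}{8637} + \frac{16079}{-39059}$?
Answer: $\frac{48621929}{112450861} \approx 0.43238$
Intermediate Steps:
$\frac{- 27 \left(-18 - 9\right) 10}{8637} + \frac{16079}{-39059} = \left(-27\right) \left(-27\right) 10 \cdot \frac{1}{8637} + 16079 \left(- \frac{1}{39059}\right) = 729 \cdot 10 \cdot \frac{1}{8637} - \frac{16079}{39059} = 7290 \cdot \frac{1}{8637} - \frac{16079}{39059} = \frac{2430}{2879} - \frac{16079}{39059} = \frac{48621929}{112450861}$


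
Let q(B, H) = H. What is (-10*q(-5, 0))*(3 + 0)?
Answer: 0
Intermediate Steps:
(-10*q(-5, 0))*(3 + 0) = (-10*0)*(3 + 0) = 0*3 = 0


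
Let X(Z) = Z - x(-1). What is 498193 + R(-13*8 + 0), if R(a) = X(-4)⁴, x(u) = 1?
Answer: 498818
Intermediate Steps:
X(Z) = -1 + Z (X(Z) = Z - 1*1 = Z - 1 = -1 + Z)
R(a) = 625 (R(a) = (-1 - 4)⁴ = (-5)⁴ = 625)
498193 + R(-13*8 + 0) = 498193 + 625 = 498818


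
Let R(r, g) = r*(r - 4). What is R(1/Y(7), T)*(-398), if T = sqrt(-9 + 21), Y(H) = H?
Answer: 10746/49 ≈ 219.31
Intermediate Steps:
T = 2*sqrt(3) (T = sqrt(12) = 2*sqrt(3) ≈ 3.4641)
R(r, g) = r*(-4 + r)
R(1/Y(7), T)*(-398) = ((-4 + 1/7)/7)*(-398) = ((1/7)*(-27/7))*(-398) = -27/49*(-398) = 10746/49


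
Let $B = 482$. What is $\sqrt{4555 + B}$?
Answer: $\sqrt{5037} \approx 70.972$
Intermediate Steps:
$\sqrt{4555 + B} = \sqrt{4555 + 482} = \sqrt{5037}$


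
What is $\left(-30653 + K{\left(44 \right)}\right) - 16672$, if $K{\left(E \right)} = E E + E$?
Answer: $-45345$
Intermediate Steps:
$K{\left(E \right)} = E + E^{2}$ ($K{\left(E \right)} = E^{2} + E = E + E^{2}$)
$\left(-30653 + K{\left(44 \right)}\right) - 16672 = \left(-30653 + 44 \left(1 + 44\right)\right) - 16672 = \left(-30653 + 44 \cdot 45\right) - 16672 = \left(-30653 + 1980\right) - 16672 = -28673 - 16672 = -45345$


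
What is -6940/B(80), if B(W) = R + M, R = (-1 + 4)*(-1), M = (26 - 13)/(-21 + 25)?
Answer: -27760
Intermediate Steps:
M = 13/4 ≈ 3.2500
R = -3 (R = 3*(-1) = -3)
B(W) = ¼ (B(W) = -3 + 13/4 = ¼)
-6940/B(80) = -6940/¼ = -6940*4 = -27760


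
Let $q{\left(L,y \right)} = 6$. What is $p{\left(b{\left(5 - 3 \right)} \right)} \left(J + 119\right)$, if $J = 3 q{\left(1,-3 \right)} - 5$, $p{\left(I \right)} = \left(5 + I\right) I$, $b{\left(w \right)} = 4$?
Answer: $4752$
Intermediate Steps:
$p{\left(I \right)} = I \left(5 + I\right)$
$J = 13$ ($J = 3 \cdot 6 - 5 = 18 - 5 = 13$)
$p{\left(b{\left(5 - 3 \right)} \right)} \left(J + 119\right) = 4 \left(5 + 4\right) \left(13 + 119\right) = 4 \cdot 9 \cdot 132 = 36 \cdot 132 = 4752$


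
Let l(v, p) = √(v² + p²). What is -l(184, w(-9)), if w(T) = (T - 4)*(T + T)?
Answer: -2*√22153 ≈ -297.68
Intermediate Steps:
w(T) = 2*T*(-4 + T) (w(T) = (-4 + T)*(2*T) = 2*T*(-4 + T))
l(v, p) = √(p² + v²)
-l(184, w(-9)) = -√((2*(-9)*(-4 - 9))² + 184²) = -√((2*(-9)*(-13))² + 33856) = -√(234² + 33856) = -√(54756 + 33856) = -√88612 = -2*√22153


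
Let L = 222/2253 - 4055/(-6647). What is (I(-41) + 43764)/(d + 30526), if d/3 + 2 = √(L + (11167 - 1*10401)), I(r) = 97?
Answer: 1336468323710968/929953969875247 - 2236911*√66109476012805/4649769849376235 ≈ 1.4332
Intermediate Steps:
L = 3537183/4991897 (L = 222*(1/2253) - 4055*(-1/6647) = 74/751 + 4055/6647 = 3537183/4991897 ≈ 0.70858)
d = -6 + 3*√66109476012805/293641 (d = -6 + 3*√(3537183/4991897 + (11167 - 1*10401)) = -6 + 3*√(3537183/4991897 + (11167 - 10401)) = -6 + 3*√(3537183/4991897 + 766) = -6 + 3*√(3827330285/4991897) = -6 + 3*(√66109476012805/293641) = -6 + 3*√66109476012805/293641 ≈ 77.068)
(I(-41) + 43764)/(d + 30526) = (97 + 43764)/((-6 + 3*√66109476012805/293641) + 30526) = 43861/(30520 + 3*√66109476012805/293641)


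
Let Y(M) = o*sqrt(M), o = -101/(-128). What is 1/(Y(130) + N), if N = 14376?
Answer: 117768192/1693034865127 - 6464*sqrt(130)/1693034865127 ≈ 6.9517e-5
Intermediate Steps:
o = 101/128 (o = -101*(-1/128) = 101/128 ≈ 0.78906)
Y(M) = 101*sqrt(M)/128
1/(Y(130) + N) = 1/(101*sqrt(130)/128 + 14376) = 1/(14376 + 101*sqrt(130)/128)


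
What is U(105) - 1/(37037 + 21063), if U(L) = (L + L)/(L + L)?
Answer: 58099/58100 ≈ 0.99998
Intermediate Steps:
U(L) = 1 (U(L) = (2*L)/((2*L)) = (2*L)*(1/(2*L)) = 1)
U(105) - 1/(37037 + 21063) = 1 - 1/(37037 + 21063) = 1 - 1/58100 = 58099/58100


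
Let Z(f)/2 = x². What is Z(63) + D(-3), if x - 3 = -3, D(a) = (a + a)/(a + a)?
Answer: 1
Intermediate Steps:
D(a) = 1 (D(a) = (2*a)/((2*a)) = (2*a)*(1/(2*a)) = 1)
x = 0 (x = 3 - 3 = 0)
Z(f) = 0 (Z(f) = 2*0² = 2*0 = 0)
Z(63) + D(-3) = 0 + 1 = 1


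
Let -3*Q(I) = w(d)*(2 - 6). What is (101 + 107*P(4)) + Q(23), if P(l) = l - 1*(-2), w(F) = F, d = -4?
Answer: 2213/3 ≈ 737.67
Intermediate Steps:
Q(I) = -16/3 (Q(I) = -(-4)*(2 - 6)/3 = -(-4)*(-4)/3 = -1/3*16 = -16/3)
P(l) = 2 + l (P(l) = l + 2 = 2 + l)
(101 + 107*P(4)) + Q(23) = (101 + 107*(2 + 4)) - 16/3 = (101 + 107*6) - 16/3 = (101 + 642) - 16/3 = 743 - 16/3 = 2213/3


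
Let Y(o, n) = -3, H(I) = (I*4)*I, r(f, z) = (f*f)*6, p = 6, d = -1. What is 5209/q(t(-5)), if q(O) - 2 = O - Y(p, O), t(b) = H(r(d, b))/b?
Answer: -26045/119 ≈ -218.87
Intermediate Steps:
r(f, z) = 6*f² (r(f, z) = f²*6 = 6*f²)
H(I) = 4*I² (H(I) = (4*I)*I = 4*I²)
t(b) = 144/b (t(b) = (4*(6*(-1)²)²)/b = (4*(6*1)²)/b = (4*6²)/b = (4*36)/b = 144/b)
q(O) = 5 + O (q(O) = 2 + (O - 1*(-3)) = 2 + (O + 3) = 2 + (3 + O) = 5 + O)
5209/q(t(-5)) = 5209/(5 + 144/(-5)) = 5209/(5 + 144*(-⅕)) = 5209/(5 - 144/5) = 5209/(-119/5) = 5209*(-5/119) = -26045/119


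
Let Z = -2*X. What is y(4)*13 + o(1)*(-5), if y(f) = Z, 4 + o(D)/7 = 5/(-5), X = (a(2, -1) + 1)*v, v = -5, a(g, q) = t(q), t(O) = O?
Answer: 175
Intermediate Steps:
a(g, q) = q
X = 0 (X = (-1 + 1)*(-5) = 0*(-5) = 0)
o(D) = -35 (o(D) = -28 + 7*(5/(-5)) = -28 + 7*(5*(-⅕)) = -28 + 7*(-1) = -28 - 7 = -35)
Z = 0 (Z = -2*0 = 0)
y(f) = 0
y(4)*13 + o(1)*(-5) = 0*13 - 35*(-5) = 0 + 175 = 175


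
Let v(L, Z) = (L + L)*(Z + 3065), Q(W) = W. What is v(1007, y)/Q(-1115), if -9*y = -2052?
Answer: -6632102/1115 ≈ -5948.1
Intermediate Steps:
y = 228 (y = -⅑*(-2052) = 228)
v(L, Z) = 2*L*(3065 + Z) (v(L, Z) = (2*L)*(3065 + Z) = 2*L*(3065 + Z))
v(1007, y)/Q(-1115) = (2*1007*(3065 + 228))/(-1115) = (2*1007*3293)*(-1/1115) = 6632102*(-1/1115) = -6632102/1115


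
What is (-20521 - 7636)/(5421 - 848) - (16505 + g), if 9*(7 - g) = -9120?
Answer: -240514519/13719 ≈ -17532.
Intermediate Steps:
g = 3061/3 (g = 7 - ⅑*(-9120) = 7 + 3040/3 = 3061/3 ≈ 1020.3)
(-20521 - 7636)/(5421 - 848) - (16505 + g) = (-20521 - 7636)/(5421 - 848) - (16505 + 3061/3) = -28157/4573 - 1*52576/3 = -28157*1/4573 - 52576/3 = -28157/4573 - 52576/3 = -240514519/13719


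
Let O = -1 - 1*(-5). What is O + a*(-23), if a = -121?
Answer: 2787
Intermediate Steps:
O = 4 (O = -1 + 5 = 4)
O + a*(-23) = 4 - 121*(-23) = 4 + 2783 = 2787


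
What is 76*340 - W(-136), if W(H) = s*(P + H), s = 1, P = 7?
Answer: 25969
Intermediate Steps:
W(H) = 7 + H (W(H) = 1*(7 + H) = 7 + H)
76*340 - W(-136) = 76*340 - (7 - 136) = 25840 - 1*(-129) = 25840 + 129 = 25969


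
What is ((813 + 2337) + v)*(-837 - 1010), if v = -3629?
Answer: 884713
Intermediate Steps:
((813 + 2337) + v)*(-837 - 1010) = ((813 + 2337) - 3629)*(-837 - 1010) = (3150 - 3629)*(-1847) = -479*(-1847) = 884713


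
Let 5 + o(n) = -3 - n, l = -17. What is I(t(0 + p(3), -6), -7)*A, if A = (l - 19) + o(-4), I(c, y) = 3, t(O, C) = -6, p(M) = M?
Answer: -120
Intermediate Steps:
o(n) = -8 - n (o(n) = -5 + (-3 - n) = -8 - n)
A = -40 (A = (-17 - 19) + (-8 - 1*(-4)) = -36 + (-8 + 4) = -36 - 4 = -40)
I(t(0 + p(3), -6), -7)*A = 3*(-40) = -120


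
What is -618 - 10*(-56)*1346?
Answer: 753142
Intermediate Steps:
-618 - 10*(-56)*1346 = -618 + 560*1346 = -618 + 753760 = 753142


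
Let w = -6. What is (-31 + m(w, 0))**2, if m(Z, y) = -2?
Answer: 1089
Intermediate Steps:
(-31 + m(w, 0))**2 = (-31 - 2)**2 = (-33)**2 = 1089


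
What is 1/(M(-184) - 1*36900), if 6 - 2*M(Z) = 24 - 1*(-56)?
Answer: -1/36937 ≈ -2.7073e-5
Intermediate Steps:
M(Z) = -37 (M(Z) = 3 - (24 - 1*(-56))/2 = 3 - (24 + 56)/2 = 3 - 1/2*80 = 3 - 40 = -37)
1/(M(-184) - 1*36900) = 1/(-37 - 1*36900) = 1/(-37 - 36900) = 1/(-36937) = -1/36937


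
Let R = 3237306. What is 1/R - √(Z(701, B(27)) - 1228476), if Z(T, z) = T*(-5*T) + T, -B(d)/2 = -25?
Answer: 1/3237306 - 6*I*√102355 ≈ 3.089e-7 - 1919.6*I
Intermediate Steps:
B(d) = 50 (B(d) = -2*(-25) = 50)
Z(T, z) = T - 5*T² (Z(T, z) = -5*T² + T = T - 5*T²)
1/R - √(Z(701, B(27)) - 1228476) = 1/3237306 - √(701*(1 - 5*701) - 1228476) = 1/3237306 - √(701*(1 - 3505) - 1228476) = 1/3237306 - √(701*(-3504) - 1228476) = 1/3237306 - √(-2456304 - 1228476) = 1/3237306 - √(-3684780) = 1/3237306 - 6*I*√102355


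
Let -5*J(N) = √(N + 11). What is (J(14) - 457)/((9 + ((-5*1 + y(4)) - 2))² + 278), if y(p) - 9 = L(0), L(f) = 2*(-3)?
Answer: -458/303 ≈ -1.5116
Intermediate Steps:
L(f) = -6
y(p) = 3 (y(p) = 9 - 6 = 3)
J(N) = -√(11 + N)/5 (J(N) = -√(N + 11)/5 = -√(11 + N)/5)
(J(14) - 457)/((9 + ((-5*1 + y(4)) - 2))² + 278) = (-√(11 + 14)/5 - 457)/((9 + ((-5*1 + 3) - 2))² + 278) = (-√25/5 - 457)/((9 + ((-5 + 3) - 2))² + 278) = (-⅕*5 - 457)/((9 + (-2 - 2))² + 278) = (-1 - 457)/((9 - 4)² + 278) = -458/(5² + 278) = -458/(25 + 278) = -458/303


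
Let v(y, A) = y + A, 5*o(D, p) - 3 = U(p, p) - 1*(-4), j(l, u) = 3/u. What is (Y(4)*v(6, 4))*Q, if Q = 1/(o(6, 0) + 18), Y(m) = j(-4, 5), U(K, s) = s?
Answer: 30/97 ≈ 0.30928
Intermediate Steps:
Y(m) = 3/5
o(D, p) = 7/5 + p/5 (o(D, p) = 3/5 + (p - 1*(-4))/5 = 3/5 + (p + 4)/5 = 3/5 + (4 + p)/5 = 3/5 + (4/5 + p/5) = 7/5 + p/5)
Q = 5/97 (Q = 1/((7/5 + (1/5)*0) + 18) = 1/((7/5 + 0) + 18) = 1/(7/5 + 18) = 1/(97/5) = 5/97 ≈ 0.051546)
v(y, A) = A + y
(Y(4)*v(6, 4))*Q = (3*(4 + 6)/5)*(5/97) = ((3/5)*10)*(5/97) = 6*(5/97) = 30/97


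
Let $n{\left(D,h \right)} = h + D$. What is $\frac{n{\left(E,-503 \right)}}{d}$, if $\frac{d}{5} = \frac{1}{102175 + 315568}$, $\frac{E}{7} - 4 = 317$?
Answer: $\frac{728543792}{5} \approx 1.4571 \cdot 10^{8}$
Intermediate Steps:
$E = 2247$ ($E = 28 + 7 \cdot 317 = 28 + 2219 = 2247$)
$n{\left(D,h \right)} = D + h$
$d = \frac{5}{417743}$ ($d = \frac{5}{102175 + 315568} = \frac{5}{417743} \approx 1.1969 \cdot 10^{-5}$)
$\frac{n{\left(E,-503 \right)}}{d} = \frac{2247 - 503}{\frac{5}{417743}} = 1744 \cdot \frac{417743}{5} = \frac{728543792}{5}$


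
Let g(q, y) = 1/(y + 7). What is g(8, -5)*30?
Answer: 15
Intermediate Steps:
g(q, y) = 1/(7 + y)
g(8, -5)*30 = 30/(7 - 5) = 30/2 = (½)*30 = 15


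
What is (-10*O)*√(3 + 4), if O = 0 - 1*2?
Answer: 20*√7 ≈ 52.915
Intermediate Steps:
O = -2 (O = 0 - 2 = -2)
(-10*O)*√(3 + 4) = (-10*(-2))*√(3 + 4) = 20*√7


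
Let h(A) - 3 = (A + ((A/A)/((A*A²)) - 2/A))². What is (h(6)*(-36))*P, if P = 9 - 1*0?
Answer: -1640593/144 ≈ -11393.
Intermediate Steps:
h(A) = 3 + (A + A⁻³ - 2/A)² (h(A) = 3 + (A + ((A/A)/((A*A²)) - 2/A))² = 3 + (A + (1/A³ - 2/A))² = 3 + (A + (A⁻³ - 2/A))² = 3 + (A + A⁻³ - 2/A)²)
P = 9 (P = 9 + 0 = 9)
(h(6)*(-36))*P = ((3 + (1 + 6⁴ - 2*6²)²/6⁶)*(-36))*9 = ((3 + (1 + 1296 - 2*36)²/46656)*(-36))*9 = ((3 + (1 + 1296 - 72)²/46656)*(-36))*9 = ((3 + (1/46656)*1225²)*(-36))*9 = ((3 + (1/46656)*1500625)*(-36))*9 = ((3 + 1500625/46656)*(-36))*9 = ((1640593/46656)*(-36))*9 = -1640593/1296*9 = -1640593/144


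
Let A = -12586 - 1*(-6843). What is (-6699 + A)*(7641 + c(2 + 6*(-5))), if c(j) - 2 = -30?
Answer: -94720946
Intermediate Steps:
c(j) = -28 (c(j) = 2 - 30 = -28)
A = -5743 (A = -12586 + 6843 = -5743)
(-6699 + A)*(7641 + c(2 + 6*(-5))) = (-6699 - 5743)*(7641 - 28) = -12442*7613 = -94720946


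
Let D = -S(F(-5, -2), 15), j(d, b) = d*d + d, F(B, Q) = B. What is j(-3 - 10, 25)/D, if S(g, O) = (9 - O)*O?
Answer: 26/15 ≈ 1.7333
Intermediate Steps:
j(d, b) = d + d² (j(d, b) = d² + d = d + d²)
S(g, O) = O*(9 - O)
D = 90 (D = -15*(9 - 1*15) = -15*(9 - 15) = -15*(-6) = -1*(-90) = 90)
j(-3 - 10, 25)/D = ((-3 - 10)*(1 + (-3 - 10)))/90 = -13*(1 - 13)*(1/90) = -13*(-12)*(1/90) = 156*(1/90) = 26/15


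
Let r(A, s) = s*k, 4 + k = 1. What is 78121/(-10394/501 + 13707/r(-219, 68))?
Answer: -2661426228/2995861 ≈ -888.37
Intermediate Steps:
k = -3 (k = -4 + 1 = -3)
r(A, s) = -3*s (r(A, s) = s*(-3) = -3*s)
78121/(-10394/501 + 13707/r(-219, 68)) = 78121/(-10394/501 + 13707/((-3*68))) = 78121/(-10394*1/501 + 13707/(-204)) = 78121/(-10394/501 + 13707*(-1/204)) = 78121/(-10394/501 - 4569/68) = 78121/(-2995861/34068) = 78121*(-34068/2995861) = -2661426228/2995861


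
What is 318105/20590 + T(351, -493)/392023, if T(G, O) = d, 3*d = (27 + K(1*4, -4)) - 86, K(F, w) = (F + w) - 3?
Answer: 74822430533/4843052142 ≈ 15.449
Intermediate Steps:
K(F, w) = -3 + F + w
d = -62/3 (d = ((27 + (-3 + 1*4 - 4)) - 86)/3 = ((27 + (-3 + 4 - 4)) - 86)/3 = ((27 - 3) - 86)/3 = (24 - 86)/3 = (⅓)*(-62) = -62/3 ≈ -20.667)
T(G, O) = -62/3
318105/20590 + T(351, -493)/392023 = 318105/20590 - 62/3/392023 = 318105*(1/20590) - 62/3*1/392023 = 63621/4118 - 62/1176069 = 74822430533/4843052142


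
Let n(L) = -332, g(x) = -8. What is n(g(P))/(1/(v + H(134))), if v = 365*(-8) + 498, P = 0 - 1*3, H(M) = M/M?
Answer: 803772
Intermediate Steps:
H(M) = 1
P = -3 (P = 0 - 3 = -3)
v = -2422 (v = -2920 + 498 = -2422)
n(g(P))/(1/(v + H(134))) = -332/(1/(-2422 + 1)) = -332/(1/(-2421)) = -332/(-1/2421) = -332*(-2421) = 803772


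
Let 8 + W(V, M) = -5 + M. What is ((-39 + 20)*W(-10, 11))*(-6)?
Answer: -228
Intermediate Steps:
W(V, M) = -13 + M (W(V, M) = -8 + (-5 + M) = -13 + M)
((-39 + 20)*W(-10, 11))*(-6) = ((-39 + 20)*(-13 + 11))*(-6) = -19*(-2)*(-6) = 38*(-6) = -228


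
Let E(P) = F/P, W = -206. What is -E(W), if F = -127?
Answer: -127/206 ≈ -0.61650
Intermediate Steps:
E(P) = -127/P
-E(W) = -(-127)/(-206) = -(-127)*(-1)/206 = -1*127/206 = -127/206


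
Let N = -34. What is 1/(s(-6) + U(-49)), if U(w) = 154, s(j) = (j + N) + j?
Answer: 1/108 ≈ 0.0092593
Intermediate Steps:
s(j) = -34 + 2*j (s(j) = (j - 34) + j = (-34 + j) + j = -34 + 2*j)
1/(s(-6) + U(-49)) = 1/((-34 + 2*(-6)) + 154) = 1/((-34 - 12) + 154) = 1/(-46 + 154) = 1/108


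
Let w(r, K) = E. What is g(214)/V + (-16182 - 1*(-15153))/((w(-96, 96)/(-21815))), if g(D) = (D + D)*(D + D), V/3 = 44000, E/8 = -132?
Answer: -2805771191/132000 ≈ -21256.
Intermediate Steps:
E = -1056 (E = 8*(-132) = -1056)
w(r, K) = -1056
V = 132000 (V = 3*44000 = 132000)
g(D) = 4*D**2 (g(D) = (2*D)*(2*D) = 4*D**2)
g(214)/V + (-16182 - 1*(-15153))/((w(-96, 96)/(-21815))) = (4*214**2)/132000 + (-16182 - 1*(-15153))/((-1056/(-21815))) = (4*45796)*(1/132000) + (-16182 + 15153)/((-1056*(-1/21815))) = 183184*(1/132000) - 1029/1056/21815 = 11449/8250 - 1029*21815/1056 = 11449/8250 - 7482545/352 = -2805771191/132000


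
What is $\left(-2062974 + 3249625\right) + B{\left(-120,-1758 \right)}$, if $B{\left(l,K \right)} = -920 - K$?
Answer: $1187489$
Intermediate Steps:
$\left(-2062974 + 3249625\right) + B{\left(-120,-1758 \right)} = \left(-2062974 + 3249625\right) - -838 = 1186651 + \left(-920 + 1758\right) = 1186651 + 838 = 1187489$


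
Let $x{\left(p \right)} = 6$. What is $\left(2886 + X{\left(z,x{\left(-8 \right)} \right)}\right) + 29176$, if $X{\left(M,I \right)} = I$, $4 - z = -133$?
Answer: $32068$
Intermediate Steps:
$z = 137$ ($z = 4 - -133 = 4 + 133 = 137$)
$\left(2886 + X{\left(z,x{\left(-8 \right)} \right)}\right) + 29176 = \left(2886 + 6\right) + 29176 = 2892 + 29176 = 32068$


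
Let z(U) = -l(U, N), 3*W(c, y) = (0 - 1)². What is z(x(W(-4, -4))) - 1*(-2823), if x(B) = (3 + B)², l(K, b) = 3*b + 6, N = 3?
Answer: 2808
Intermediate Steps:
l(K, b) = 6 + 3*b
W(c, y) = ⅓ (W(c, y) = (0 - 1)²/3 = (⅓)*(-1)² = (⅓)*1 = ⅓)
z(U) = -15 (z(U) = -(6 + 3*3) = -(6 + 9) = -1*15 = -15)
z(x(W(-4, -4))) - 1*(-2823) = -15 - 1*(-2823) = -15 + 2823 = 2808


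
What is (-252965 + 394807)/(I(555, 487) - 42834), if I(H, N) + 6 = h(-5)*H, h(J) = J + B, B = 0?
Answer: -141842/45615 ≈ -3.1095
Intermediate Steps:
h(J) = J (h(J) = J + 0 = J)
I(H, N) = -6 - 5*H
(-252965 + 394807)/(I(555, 487) - 42834) = (-252965 + 394807)/((-6 - 5*555) - 42834) = 141842/((-6 - 2775) - 42834) = 141842/(-2781 - 42834) = 141842/(-45615) = 141842*(-1/45615) = -141842/45615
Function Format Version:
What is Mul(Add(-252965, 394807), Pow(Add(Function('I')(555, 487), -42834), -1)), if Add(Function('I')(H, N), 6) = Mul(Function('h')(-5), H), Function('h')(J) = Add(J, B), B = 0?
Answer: Rational(-141842, 45615) ≈ -3.1095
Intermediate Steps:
Function('h')(J) = J (Function('h')(J) = Add(J, 0) = J)
Function('I')(H, N) = Add(-6, Mul(-5, H))
Mul(Add(-252965, 394807), Pow(Add(Function('I')(555, 487), -42834), -1)) = Mul(Add(-252965, 394807), Pow(Add(Add(-6, Mul(-5, 555)), -42834), -1)) = Mul(141842, Pow(Add(Add(-6, -2775), -42834), -1)) = Mul(141842, Pow(Add(-2781, -42834), -1)) = Mul(141842, Pow(-45615, -1)) = Mul(141842, Rational(-1, 45615)) = Rational(-141842, 45615)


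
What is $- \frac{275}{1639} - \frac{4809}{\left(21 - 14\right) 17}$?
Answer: $- \frac{102788}{2533} \approx -40.58$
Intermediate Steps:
$- \frac{275}{1639} - \frac{4809}{\left(21 - 14\right) 17} = \left(-275\right) \frac{1}{1639} - \frac{4809}{7 \cdot 17} = - \frac{25}{149} - \frac{4809}{119} = - \frac{25}{149} - \frac{687}{17} = - \frac{102788}{2533}$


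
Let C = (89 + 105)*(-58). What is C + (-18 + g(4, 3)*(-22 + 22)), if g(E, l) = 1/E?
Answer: -11270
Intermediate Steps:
C = -11252 (C = 194*(-58) = -11252)
C + (-18 + g(4, 3)*(-22 + 22)) = -11252 + (-18 + (-22 + 22)/4) = -11252 + (-18 + (¼)*0) = -11252 + (-18 + 0) = -11252 - 18 = -11270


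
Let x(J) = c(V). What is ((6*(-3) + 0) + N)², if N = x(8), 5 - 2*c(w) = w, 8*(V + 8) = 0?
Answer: 529/4 ≈ 132.25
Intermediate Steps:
V = -8 (V = -8 + (⅛)*0 = -8 + 0 = -8)
c(w) = 5/2 - w/2
x(J) = 13/2 (x(J) = 5/2 - ½*(-8) = 5/2 + 4 = 13/2)
N = 13/2 ≈ 6.5000
((6*(-3) + 0) + N)² = ((6*(-3) + 0) + 13/2)² = ((-18 + 0) + 13/2)² = (-18 + 13/2)² = (-23/2)² = 529/4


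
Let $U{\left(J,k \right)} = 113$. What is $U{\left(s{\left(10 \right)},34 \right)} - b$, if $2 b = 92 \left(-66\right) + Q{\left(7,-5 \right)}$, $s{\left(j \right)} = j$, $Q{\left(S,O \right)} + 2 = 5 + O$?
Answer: $3150$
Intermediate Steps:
$Q{\left(S,O \right)} = 3 + O$ ($Q{\left(S,O \right)} = -2 + \left(5 + O\right) = 3 + O$)
$b = -3037$ ($b = \frac{92 \left(-66\right) + \left(3 - 5\right)}{2} = \frac{-6072 - 2}{2} = \frac{1}{2} \left(-6074\right) = -3037$)
$U{\left(s{\left(10 \right)},34 \right)} - b = 113 - -3037 = 113 + 3037 = 3150$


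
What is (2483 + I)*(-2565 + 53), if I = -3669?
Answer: 2979232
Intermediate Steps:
(2483 + I)*(-2565 + 53) = (2483 - 3669)*(-2565 + 53) = -1186*(-2512) = 2979232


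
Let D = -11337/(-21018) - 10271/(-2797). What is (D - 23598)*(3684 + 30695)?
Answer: -512733657278023/632122 ≈ -8.1113e+8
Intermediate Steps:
D = 82528489/19595782 (D = -11337*(-1/21018) - 10271*(-1/2797) = 3779/7006 + 10271/2797 = 82528489/19595782 ≈ 4.2115)
(D - 23598)*(3684 + 30695) = (82528489/19595782 - 23598)*(3684 + 30695) = -462338735147/19595782*34379 = -512733657278023/632122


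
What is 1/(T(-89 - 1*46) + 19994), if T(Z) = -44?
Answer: 1/19950 ≈ 5.0125e-5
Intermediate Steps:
1/(T(-89 - 1*46) + 19994) = 1/(-44 + 19994) = 1/19950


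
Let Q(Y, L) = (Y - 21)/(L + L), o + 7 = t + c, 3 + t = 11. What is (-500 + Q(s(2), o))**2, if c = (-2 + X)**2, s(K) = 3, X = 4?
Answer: 6295081/25 ≈ 2.5180e+5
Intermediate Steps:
t = 8 (t = -3 + 11 = 8)
c = 4 (c = (-2 + 4)**2 = 2**2 = 4)
o = 5 (o = -7 + (8 + 4) = -7 + 12 = 5)
Q(Y, L) = (-21 + Y)/(2*L) (Q(Y, L) = (-21 + Y)/((2*L)) = (-21 + Y)*(1/(2*L)) = (-21 + Y)/(2*L))
(-500 + Q(s(2), o))**2 = (-500 + (1/2)*(-21 + 3)/5)**2 = (-500 + (1/2)*(1/5)*(-18))**2 = (-500 - 9/5)**2 = (-2509/5)**2 = 6295081/25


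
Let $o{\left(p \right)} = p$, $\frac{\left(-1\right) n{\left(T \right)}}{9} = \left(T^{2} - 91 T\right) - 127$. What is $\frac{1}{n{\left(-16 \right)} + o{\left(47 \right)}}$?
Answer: $- \frac{1}{14218} \approx -7.0333 \cdot 10^{-5}$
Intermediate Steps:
$n{\left(T \right)} = 1143 - 9 T^{2} + 819 T$ ($n{\left(T \right)} = - 9 \left(\left(T^{2} - 91 T\right) - 127\right) = - 9 \left(-127 + T^{2} - 91 T\right) = 1143 - 9 T^{2} + 819 T$)
$\frac{1}{n{\left(-16 \right)} + o{\left(47 \right)}} = \frac{1}{\left(1143 - 9 \left(-16\right)^{2} + 819 \left(-16\right)\right) + 47} = \frac{1}{\left(1143 - 2304 - 13104\right) + 47} = \frac{1}{-14265 + 47} = \frac{1}{-14218} = - \frac{1}{14218}$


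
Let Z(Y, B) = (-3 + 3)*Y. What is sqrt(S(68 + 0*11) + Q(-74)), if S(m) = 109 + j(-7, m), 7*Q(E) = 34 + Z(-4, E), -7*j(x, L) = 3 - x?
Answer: sqrt(5509)/7 ≈ 10.603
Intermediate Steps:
Z(Y, B) = 0 (Z(Y, B) = 0*Y = 0)
j(x, L) = -3/7 + x/7 (j(x, L) = -(3 - x)/7 = -3/7 + x/7)
Q(E) = 34/7 (Q(E) = (34 + 0)/7 = (1/7)*34 = 34/7)
S(m) = 753/7 (S(m) = 109 + (-3/7 + (1/7)*(-7)) = 109 + (-3/7 - 1) = 109 - 10/7 = 753/7)
sqrt(S(68 + 0*11) + Q(-74)) = sqrt(753/7 + 34/7) = sqrt(787/7) = sqrt(5509)/7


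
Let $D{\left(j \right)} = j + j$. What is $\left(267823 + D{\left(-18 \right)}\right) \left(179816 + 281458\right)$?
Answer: $123523180638$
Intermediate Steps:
$D{\left(j \right)} = 2 j$
$\left(267823 + D{\left(-18 \right)}\right) \left(179816 + 281458\right) = \left(267823 + 2 \left(-18\right)\right) \left(179816 + 281458\right) = \left(267823 - 36\right) 461274 = 267787 \cdot 461274 = 123523180638$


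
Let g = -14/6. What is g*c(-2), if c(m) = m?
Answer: 14/3 ≈ 4.6667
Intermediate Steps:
g = -7/3 (g = -14*⅙ = -7/3 ≈ -2.3333)
g*c(-2) = -7/3*(-2) = 14/3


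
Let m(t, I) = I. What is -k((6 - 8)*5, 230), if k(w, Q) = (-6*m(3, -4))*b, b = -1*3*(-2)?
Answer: -144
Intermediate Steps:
b = 6 (b = -3*(-2) = 6)
k(w, Q) = 144 (k(w, Q) = -6*(-4)*6 = 24*6 = 144)
-k((6 - 8)*5, 230) = -1*144 = -144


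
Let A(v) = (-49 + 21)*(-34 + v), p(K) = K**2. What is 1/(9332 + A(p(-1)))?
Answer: 1/10256 ≈ 9.7504e-5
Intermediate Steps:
A(v) = 952 - 28*v (A(v) = -28*(-34 + v) = 952 - 28*v)
1/(9332 + A(p(-1))) = 1/(9332 + (952 - 28*(-1)**2)) = 1/(9332 + (952 - 28*1)) = 1/(9332 + (952 - 28)) = 1/(9332 + 924) = 1/10256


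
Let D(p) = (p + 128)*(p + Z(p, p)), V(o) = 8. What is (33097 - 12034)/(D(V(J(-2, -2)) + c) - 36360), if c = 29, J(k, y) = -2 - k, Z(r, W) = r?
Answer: -1003/1150 ≈ -0.87217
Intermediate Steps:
D(p) = 2*p*(128 + p) (D(p) = (p + 128)*(p + p) = (128 + p)*(2*p) = 2*p*(128 + p))
(33097 - 12034)/(D(V(J(-2, -2)) + c) - 36360) = (33097 - 12034)/(2*(8 + 29)*(128 + (8 + 29)) - 36360) = 21063/(2*37*(128 + 37) - 36360) = 21063/(2*37*165 - 36360) = 21063/(12210 - 36360) = 21063/(-24150) = 21063*(-1/24150) = -1003/1150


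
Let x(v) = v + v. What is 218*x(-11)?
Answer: -4796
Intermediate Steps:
x(v) = 2*v
218*x(-11) = 218*(2*(-11)) = 218*(-22) = -4796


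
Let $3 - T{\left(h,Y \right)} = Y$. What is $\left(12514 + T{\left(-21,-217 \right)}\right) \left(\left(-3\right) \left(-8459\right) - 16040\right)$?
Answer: $118897358$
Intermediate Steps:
$T{\left(h,Y \right)} = 3 - Y$
$\left(12514 + T{\left(-21,-217 \right)}\right) \left(\left(-3\right) \left(-8459\right) - 16040\right) = \left(12514 + \left(3 - -217\right)\right) \left(\left(-3\right) \left(-8459\right) - 16040\right) = \left(12514 + \left(3 + 217\right)\right) \left(25377 - 16040\right) = \left(12514 + 220\right) 9337 = 12734 \cdot 9337 = 118897358$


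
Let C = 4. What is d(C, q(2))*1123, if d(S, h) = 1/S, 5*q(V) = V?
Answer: 1123/4 ≈ 280.75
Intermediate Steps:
q(V) = V/5
d(C, q(2))*1123 = 1123/4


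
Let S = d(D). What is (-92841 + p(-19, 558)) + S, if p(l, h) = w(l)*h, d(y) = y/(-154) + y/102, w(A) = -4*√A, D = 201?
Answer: -121527998/1309 - 2232*I*√19 ≈ -92840.0 - 9729.1*I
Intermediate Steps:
d(y) = 13*y/3927 (d(y) = y*(-1/154) + y*(1/102) = -y/154 + y/102 = 13*y/3927)
p(l, h) = -4*h*√l (p(l, h) = (-4*√l)*h = -4*h*√l)
S = 871/1309 (S = (13/3927)*201 = 871/1309 ≈ 0.66539)
(-92841 + p(-19, 558)) + S = (-92841 - 4*558*√(-19)) + 871/1309 = (-92841 - 4*558*I*√19) + 871/1309 = (-92841 - 2232*I*√19) + 871/1309 = -121527998/1309 - 2232*I*√19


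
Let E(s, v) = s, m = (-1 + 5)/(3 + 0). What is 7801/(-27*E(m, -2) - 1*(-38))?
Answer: 7801/2 ≈ 3900.5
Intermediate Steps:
m = 4/3 ≈ 1.3333
7801/(-27*E(m, -2) - 1*(-38)) = 7801/(-27*4/3 - 1*(-38)) = 7801/(-36 + 38) = 7801/2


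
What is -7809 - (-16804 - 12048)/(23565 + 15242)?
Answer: -303015011/38807 ≈ -7808.3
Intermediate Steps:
-7809 - (-16804 - 12048)/(23565 + 15242) = -7809 - (-28852)/38807 = -7809 - 1*(-28852/38807) = -7809 + 28852/38807 = -303015011/38807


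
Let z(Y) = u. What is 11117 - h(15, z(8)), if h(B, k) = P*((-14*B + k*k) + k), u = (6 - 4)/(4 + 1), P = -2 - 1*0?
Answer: 267453/25 ≈ 10698.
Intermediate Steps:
P = -2 (P = -2 + 0 = -2)
u = 2/5 ≈ 0.40000
z(Y) = 2/5
h(B, k) = -2*k - 2*k**2 + 28*B (h(B, k) = -2*((-14*B + k*k) + k) = -2*((-14*B + k**2) + k) = -2*((k**2 - 14*B) + k) = -2*(k + k**2 - 14*B) = -2*k - 2*k**2 + 28*B)
11117 - h(15, z(8)) = 11117 - (-2*2/5 - 2*(2/5)**2 + 28*15) = 11117 - (-4/5 - 2*4/25 + 420) = 11117 - (-4/5 - 8/25 + 420) = 11117 - 1*10472/25 = 11117 - 10472/25 = 267453/25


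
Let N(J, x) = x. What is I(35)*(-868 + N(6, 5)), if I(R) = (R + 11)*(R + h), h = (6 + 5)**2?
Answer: -6192888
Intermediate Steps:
h = 121 (h = 11**2 = 121)
I(R) = (11 + R)*(121 + R) (I(R) = (R + 11)*(R + 121) = (11 + R)*(121 + R))
I(35)*(-868 + N(6, 5)) = (1331 + 35**2 + 132*35)*(-868 + 5) = (1331 + 1225 + 4620)*(-863) = 7176*(-863) = -6192888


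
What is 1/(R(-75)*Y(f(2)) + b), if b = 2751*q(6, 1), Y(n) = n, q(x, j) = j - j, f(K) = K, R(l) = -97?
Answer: -1/194 ≈ -0.0051546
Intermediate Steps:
q(x, j) = 0
b = 0 (b = 2751*0 = 0)
1/(R(-75)*Y(f(2)) + b) = 1/(-97*2 + 0) = 1/(-194 + 0) = 1/(-194) = -1/194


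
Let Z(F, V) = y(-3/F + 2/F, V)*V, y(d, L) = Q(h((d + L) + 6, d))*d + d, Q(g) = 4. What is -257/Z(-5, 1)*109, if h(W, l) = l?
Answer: -28013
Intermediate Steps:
y(d, L) = 5*d (y(d, L) = 4*d + d = 5*d)
Z(F, V) = -5*V/F (Z(F, V) = (5*(-3/F + 2/F))*V = (5*(-1/F))*V = (-5/F)*V = -5*V/F)
-257/Z(-5, 1)*109 = -257/((-5*1/(-5)))*109 = -257/((-5*1*(-⅕)))*109 = -257/1*109 = -257*1*109 = -257*109 = -28013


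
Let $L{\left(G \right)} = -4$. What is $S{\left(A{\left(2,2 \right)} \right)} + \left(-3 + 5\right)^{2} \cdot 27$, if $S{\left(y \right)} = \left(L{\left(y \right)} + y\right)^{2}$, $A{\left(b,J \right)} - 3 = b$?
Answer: $109$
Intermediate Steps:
$A{\left(b,J \right)} = 3 + b$
$S{\left(y \right)} = \left(-4 + y\right)^{2}$
$S{\left(A{\left(2,2 \right)} \right)} + \left(-3 + 5\right)^{2} \cdot 27 = \left(-4 + \left(3 + 2\right)\right)^{2} + \left(-3 + 5\right)^{2} \cdot 27 = \left(-4 + 5\right)^{2} + 2^{2} \cdot 27 = 1^{2} + 4 \cdot 27 = 1 + 108 = 109$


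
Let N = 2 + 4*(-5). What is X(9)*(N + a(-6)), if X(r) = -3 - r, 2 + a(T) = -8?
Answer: 336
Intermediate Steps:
a(T) = -10 (a(T) = -2 - 8 = -10)
N = -18 (N = 2 - 20 = -18)
X(9)*(N + a(-6)) = (-3 - 1*9)*(-18 - 10) = (-3 - 9)*(-28) = -12*(-28) = 336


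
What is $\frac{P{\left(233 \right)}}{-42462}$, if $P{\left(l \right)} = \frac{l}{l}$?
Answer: $- \frac{1}{42462} \approx -2.355 \cdot 10^{-5}$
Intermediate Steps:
$P{\left(l \right)} = 1$
$\frac{P{\left(233 \right)}}{-42462} = 1 \frac{1}{-42462} = 1 \left(- \frac{1}{42462}\right) = - \frac{1}{42462}$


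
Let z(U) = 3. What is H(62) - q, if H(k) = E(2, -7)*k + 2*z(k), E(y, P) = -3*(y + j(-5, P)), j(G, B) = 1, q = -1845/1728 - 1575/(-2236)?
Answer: -59206061/107328 ≈ -551.64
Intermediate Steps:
q = -38995/107328 (q = -1845*1/1728 - 1575*(-1/2236) = -205/192 + 1575/2236 = -38995/107328 ≈ -0.36333)
E(y, P) = -3 - 3*y (E(y, P) = -3*(y + 1) = -3*(1 + y) = -3 - 3*y)
H(k) = 6 - 9*k (H(k) = (-3 - 3*2)*k + 2*3 = (-3 - 6)*k + 6 = -9*k + 6 = 6 - 9*k)
H(62) - q = (6 - 9*62) - 1*(-38995/107328) = (6 - 558) + 38995/107328 = -552 + 38995/107328 = -59206061/107328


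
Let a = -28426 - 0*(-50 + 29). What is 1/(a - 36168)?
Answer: -1/64594 ≈ -1.5481e-5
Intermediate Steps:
a = -28426 (a = -28426 - 0*(-21) = -28426 - 1*0 = -28426 + 0 = -28426)
1/(a - 36168) = 1/(-28426 - 36168) = 1/(-64594) = -1/64594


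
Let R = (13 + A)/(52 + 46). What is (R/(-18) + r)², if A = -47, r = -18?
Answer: 251507881/777924 ≈ 323.31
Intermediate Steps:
R = -17/49 (R = (13 - 47)/(52 + 46) = -34/98 = -34*1/98 = -17/49 ≈ -0.34694)
(R/(-18) + r)² = (-17/49/(-18) - 18)² = (-17/49*(-1/18) - 18)² = (17/882 - 18)² = (-15859/882)² = 251507881/777924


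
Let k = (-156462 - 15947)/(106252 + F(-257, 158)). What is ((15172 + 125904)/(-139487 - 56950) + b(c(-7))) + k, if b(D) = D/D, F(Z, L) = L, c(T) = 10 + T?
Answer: -3108504747/2322540130 ≈ -1.3384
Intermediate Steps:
b(D) = 1
k = -172409/106410 (k = (-156462 - 15947)/(106252 + 158) = -172409/106410 ≈ -1.6202)
((15172 + 125904)/(-139487 - 56950) + b(c(-7))) + k = ((15172 + 125904)/(-139487 - 56950) + 1) - 172409/106410 = (141076/(-196437) + 1) - 172409/106410 = (141076*(-1/196437) + 1) - 172409/106410 = (-141076/196437 + 1) - 172409/106410 = 55361/196437 - 172409/106410 = -3108504747/2322540130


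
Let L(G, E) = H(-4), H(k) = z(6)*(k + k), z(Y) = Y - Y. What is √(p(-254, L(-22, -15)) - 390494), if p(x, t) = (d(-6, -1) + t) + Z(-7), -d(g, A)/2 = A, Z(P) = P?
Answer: I*√390499 ≈ 624.9*I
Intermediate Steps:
z(Y) = 0
H(k) = 0 (H(k) = 0*(k + k) = 0*(2*k) = 0)
L(G, E) = 0
d(g, A) = -2*A
p(x, t) = -5 + t (p(x, t) = (-2*(-1) + t) - 7 = (2 + t) - 7 = -5 + t)
√(p(-254, L(-22, -15)) - 390494) = √((-5 + 0) - 390494) = √(-5 - 390494) = √(-390499) = I*√390499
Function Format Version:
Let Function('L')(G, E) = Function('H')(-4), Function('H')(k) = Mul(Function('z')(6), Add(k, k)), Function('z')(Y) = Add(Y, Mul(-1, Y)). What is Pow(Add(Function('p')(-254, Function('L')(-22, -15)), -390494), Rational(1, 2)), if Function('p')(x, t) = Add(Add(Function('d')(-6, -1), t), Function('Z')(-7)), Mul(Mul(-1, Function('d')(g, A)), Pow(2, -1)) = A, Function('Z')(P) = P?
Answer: Mul(I, Pow(390499, Rational(1, 2))) ≈ Mul(624.90, I)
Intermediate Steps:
Function('z')(Y) = 0
Function('H')(k) = 0 (Function('H')(k) = Mul(0, Add(k, k)) = Mul(0, Mul(2, k)) = 0)
Function('L')(G, E) = 0
Function('d')(g, A) = Mul(-2, A)
Function('p')(x, t) = Add(-5, t) (Function('p')(x, t) = Add(Add(Mul(-2, -1), t), -7) = Add(Add(2, t), -7) = Add(-5, t))
Pow(Add(Function('p')(-254, Function('L')(-22, -15)), -390494), Rational(1, 2)) = Pow(Add(Add(-5, 0), -390494), Rational(1, 2)) = Pow(Add(-5, -390494), Rational(1, 2)) = Pow(-390499, Rational(1, 2)) = Mul(I, Pow(390499, Rational(1, 2)))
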